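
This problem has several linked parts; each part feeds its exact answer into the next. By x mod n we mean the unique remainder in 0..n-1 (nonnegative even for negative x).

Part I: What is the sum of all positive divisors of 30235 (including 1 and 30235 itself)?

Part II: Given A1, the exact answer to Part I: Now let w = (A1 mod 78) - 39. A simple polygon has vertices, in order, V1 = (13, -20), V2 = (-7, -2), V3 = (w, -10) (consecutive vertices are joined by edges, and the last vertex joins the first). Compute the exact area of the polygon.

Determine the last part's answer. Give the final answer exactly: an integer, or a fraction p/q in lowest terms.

Part I: 30235 = 5 * 6047; sigma = (1 + 5) * (1 + 6047) = 6 * 6048 = 36288; answer 36288
Part II: A1 = 36288; w = -21; cross terms: (13*-2 - -7*-20)=-166, (-7*-10 - -21*-2)=28, (-21*-20 - 13*-10)=550; twice the area = |412| = 412; area = 206; answer 206

206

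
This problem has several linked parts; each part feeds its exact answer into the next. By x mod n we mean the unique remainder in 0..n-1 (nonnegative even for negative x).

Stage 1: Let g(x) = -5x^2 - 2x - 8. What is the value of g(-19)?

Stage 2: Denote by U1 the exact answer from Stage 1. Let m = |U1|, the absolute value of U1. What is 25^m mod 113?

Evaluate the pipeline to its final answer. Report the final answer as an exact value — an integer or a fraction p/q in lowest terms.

87

Stage 1: -5*(-19)^2 - 2*(-19)^1 - 8 = (-1805) + (38) + (-8) = -1775; answer -1775
Stage 2: U1 = -1775; m = 1775; squarings mod 113: 25^1=25, 25^2=60, 25^4=97, 25^8=30, 25^16=109, 25^32=16, 25^64=30, 25^128=109, 25^256=16, 25^512=30, 25^1024=109; 25^1775 = 25^1 * 25^2 * 25^4 * 25^8 * 25^32 * 25^64 * 25^128 * 25^512 * 25^1024 = 87 (mod 113); answer 87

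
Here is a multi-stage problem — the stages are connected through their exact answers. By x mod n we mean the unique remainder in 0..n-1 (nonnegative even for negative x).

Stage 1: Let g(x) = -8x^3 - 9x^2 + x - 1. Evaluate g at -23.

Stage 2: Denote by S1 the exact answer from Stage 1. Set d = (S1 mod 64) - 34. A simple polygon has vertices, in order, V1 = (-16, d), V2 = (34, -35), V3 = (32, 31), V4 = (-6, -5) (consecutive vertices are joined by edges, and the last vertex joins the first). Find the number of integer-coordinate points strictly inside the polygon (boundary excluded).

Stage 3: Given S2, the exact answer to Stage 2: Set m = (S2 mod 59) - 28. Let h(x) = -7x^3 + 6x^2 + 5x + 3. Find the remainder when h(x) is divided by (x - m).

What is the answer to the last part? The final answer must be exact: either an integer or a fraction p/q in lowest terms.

-53497

Stage 1: -8*(-23)^3 - 9*(-23)^2 + 1*(-23)^1 - 1 = (97336) + (-4761) + (-23) + (-1) = 92551; answer 92551
Stage 2: S1 = 92551; d = -27; cross terms: (-16*-35 - 34*-27)=1478, (34*31 - 32*-35)=2174, (32*-5 - -6*31)=26, (-6*-27 - -16*-5)=82; twice the area = |3760| = 3760; area = 1880; boundary points = 2 + 2 + 2 + 2 = 8; strictly interior points = area - boundary/2 + 1 = 1877; answer 1877
Stage 3: S2 = 1877; m = 20; remainder = value at the root: -7*(20)^3 + 6*(20)^2 + 5*(20)^1 + 3 = (-56000) + (2400) + (100) + (3) = -53497; answer -53497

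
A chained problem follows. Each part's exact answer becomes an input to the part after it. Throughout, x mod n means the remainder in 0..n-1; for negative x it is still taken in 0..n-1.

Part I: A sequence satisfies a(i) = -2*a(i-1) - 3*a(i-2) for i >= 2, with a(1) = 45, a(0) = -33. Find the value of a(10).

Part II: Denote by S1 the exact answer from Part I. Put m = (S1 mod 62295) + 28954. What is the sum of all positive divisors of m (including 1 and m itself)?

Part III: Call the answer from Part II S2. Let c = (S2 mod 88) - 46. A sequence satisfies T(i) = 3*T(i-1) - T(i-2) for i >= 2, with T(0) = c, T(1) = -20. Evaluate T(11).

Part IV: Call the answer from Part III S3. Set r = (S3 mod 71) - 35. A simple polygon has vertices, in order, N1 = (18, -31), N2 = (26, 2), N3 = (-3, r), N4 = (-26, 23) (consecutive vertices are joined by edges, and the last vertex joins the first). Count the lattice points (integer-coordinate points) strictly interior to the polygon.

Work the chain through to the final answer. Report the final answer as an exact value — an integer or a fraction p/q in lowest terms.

1156

Part I: a(2) = -2*(45) - 3*(-33) = 9; iterating: a(2)=9, a(3)=-153, a(4)=279, a(5)=-99, a(6)=-639, a(7)=1575, a(8)=-1233, a(9)=-2259, a(10)=8217; answer 8217
Part II: S1 = 8217; m = 37171; 37171 is prime, so its only divisors are 1 and 37171; sigma = 1 + 37171 = 37172; answer 37172
Part III: S2 = 37172; c = -10; T(2) = 3*(-20) - 1*(-10) = -50; iterating: T(2)=-50, T(3)=-130, T(4)=-340, T(5)=-890, T(6)=-2330, T(7)=-6100, T(8)=-15970, T(9)=-41810, T(10)=-109460, T(11)=-286570; answer -286570
Part IV: S3 = -286570; r = 22; cross terms: (18*2 - 26*-31)=842, (26*22 - -3*2)=578, (-3*23 - -26*22)=503, (-26*-31 - 18*23)=392; twice the area = |2315| = 2315; area = 2315/2; boundary points = 1 + 1 + 1 + 2 = 5; strictly interior points = area - boundary/2 + 1 = 1156; answer 1156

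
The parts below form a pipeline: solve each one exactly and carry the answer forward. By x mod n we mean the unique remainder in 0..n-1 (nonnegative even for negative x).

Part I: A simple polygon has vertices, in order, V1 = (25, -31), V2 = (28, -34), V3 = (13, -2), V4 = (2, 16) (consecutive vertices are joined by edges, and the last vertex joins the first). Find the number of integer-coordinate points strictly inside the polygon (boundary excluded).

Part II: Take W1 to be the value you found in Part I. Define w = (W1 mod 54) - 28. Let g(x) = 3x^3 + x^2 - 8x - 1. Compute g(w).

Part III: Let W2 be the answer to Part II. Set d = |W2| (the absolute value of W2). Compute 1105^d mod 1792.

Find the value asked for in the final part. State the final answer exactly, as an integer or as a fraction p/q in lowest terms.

Part I: cross terms: (25*-34 - 28*-31)=18, (28*-2 - 13*-34)=386, (13*16 - 2*-2)=212, (2*-31 - 25*16)=-462; twice the area = |154| = 154; area = 77; boundary points = 3 + 1 + 1 + 1 = 6; strictly interior points = area - boundary/2 + 1 = 75; answer 75
Part II: W1 = 75; w = -7; 3*(-7)^3 + 1*(-7)^2 - 8*(-7)^1 - 1 = (-1029) + (49) + (56) + (-1) = -925; answer -925
Part III: W2 = -925; d = 925; squarings mod 1792: 1105^1=1105, 1105^2=673, 1105^4=1345, 1105^8=897, 1105^16=1, 1105^32=1, 1105^64=1, 1105^128=1, 1105^256=1, 1105^512=1; 1105^925 = 1105^1 * 1105^4 * 1105^8 * 1105^16 * 1105^128 * 1105^256 * 1105^512 = 1553 (mod 1792); answer 1553

1553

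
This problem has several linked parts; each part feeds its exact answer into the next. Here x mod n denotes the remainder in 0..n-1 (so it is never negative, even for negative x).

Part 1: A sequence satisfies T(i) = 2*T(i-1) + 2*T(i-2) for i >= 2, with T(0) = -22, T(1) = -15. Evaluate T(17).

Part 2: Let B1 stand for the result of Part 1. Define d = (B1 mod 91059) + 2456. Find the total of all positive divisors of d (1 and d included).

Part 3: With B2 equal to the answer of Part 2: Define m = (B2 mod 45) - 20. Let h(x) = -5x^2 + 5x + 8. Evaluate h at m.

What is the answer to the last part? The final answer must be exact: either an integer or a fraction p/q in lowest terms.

-772

Part 1: T(2) = 2*(-15) + 2*(-22) = -74; iterating: T(2)=-74, T(3)=-178, T(4)=-504, T(5)=-1364, T(6)=-3736, T(7)=-10200, T(8)=-27872, T(9)=-76144, T(10)=-208032, T(11)=-568352, T(12)=-1552768, T(13)=-4242240, T(14)=-11590016, T(15)=-31664512, T(16)=-86509056, T(17)=-236347136; answer -236347136
Part 2: B1 = -236347136; d = 44484; 44484 = 2^2 * 3 * 11 * 337; sigma = (1 + 2 + 4) * (1 + 3) * (1 + 11) * (1 + 337) = 7 * 4 * 12 * 338 = 113568; answer 113568
Part 3: B2 = 113568; m = 13; -5*(13)^2 + 5*(13)^1 + 8 = (-845) + (65) + (8) = -772; answer -772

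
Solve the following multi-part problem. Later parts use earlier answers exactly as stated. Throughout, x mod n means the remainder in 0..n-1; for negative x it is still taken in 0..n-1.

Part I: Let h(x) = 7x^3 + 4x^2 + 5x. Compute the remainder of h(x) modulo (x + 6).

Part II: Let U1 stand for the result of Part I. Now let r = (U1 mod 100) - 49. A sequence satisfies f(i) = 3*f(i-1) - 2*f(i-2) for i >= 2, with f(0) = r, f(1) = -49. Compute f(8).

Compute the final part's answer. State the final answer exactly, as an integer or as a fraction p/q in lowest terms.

Part I: remainder = value at the root: 7*(-6)^3 + 4*(-6)^2 + 5*(-6)^1 = (-1512) + (144) + (-30) = -1398; answer -1398
Part II: U1 = -1398; r = -47; f(2) = 3*(-49) - 2*(-47) = -53; iterating: f(2)=-53, f(3)=-61, f(4)=-77, f(5)=-109, f(6)=-173, f(7)=-301, f(8)=-557; answer -557

-557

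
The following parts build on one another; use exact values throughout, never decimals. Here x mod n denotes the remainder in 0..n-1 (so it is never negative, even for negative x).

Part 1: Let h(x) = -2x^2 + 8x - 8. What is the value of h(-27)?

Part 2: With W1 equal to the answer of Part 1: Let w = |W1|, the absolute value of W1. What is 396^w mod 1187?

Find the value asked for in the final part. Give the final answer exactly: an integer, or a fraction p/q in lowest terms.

516

Part 1: -2*(-27)^2 + 8*(-27)^1 - 8 = (-1458) + (-216) + (-8) = -1682; answer -1682
Part 2: W1 = -1682; w = 1682; squarings mod 1187: 396^1=396, 396^2=132, 396^4=806, 396^8=347, 396^16=522, 396^32=661, 396^64=105, 396^128=342, 396^256=638, 396^512=1090, 396^1024=1100; 396^1682 = 396^2 * 396^16 * 396^128 * 396^512 * 396^1024 = 516 (mod 1187); answer 516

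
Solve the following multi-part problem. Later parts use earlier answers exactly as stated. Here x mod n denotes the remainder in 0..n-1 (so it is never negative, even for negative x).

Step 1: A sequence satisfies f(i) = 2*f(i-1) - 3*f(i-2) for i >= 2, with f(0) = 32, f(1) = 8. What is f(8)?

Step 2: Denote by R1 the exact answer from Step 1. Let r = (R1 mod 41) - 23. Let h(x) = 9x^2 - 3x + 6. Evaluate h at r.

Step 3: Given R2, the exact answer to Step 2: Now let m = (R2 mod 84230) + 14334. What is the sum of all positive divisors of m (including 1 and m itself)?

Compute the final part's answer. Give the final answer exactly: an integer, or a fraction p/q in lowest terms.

Step 1: f(2) = 2*(8) - 3*(32) = -80; iterating: f(2)=-80, f(3)=-184, f(4)=-128, f(5)=296, f(6)=976, f(7)=1064, f(8)=-800; answer -800
Step 2: R1 = -800; r = -3; 9*(-3)^2 - 3*(-3)^1 + 6 = (81) + (9) + (6) = 96; answer 96
Step 3: R2 = 96; m = 14430; 14430 = 2 * 3 * 5 * 13 * 37; sigma = (1 + 2) * (1 + 3) * (1 + 5) * (1 + 13) * (1 + 37) = 3 * 4 * 6 * 14 * 38 = 38304; answer 38304

38304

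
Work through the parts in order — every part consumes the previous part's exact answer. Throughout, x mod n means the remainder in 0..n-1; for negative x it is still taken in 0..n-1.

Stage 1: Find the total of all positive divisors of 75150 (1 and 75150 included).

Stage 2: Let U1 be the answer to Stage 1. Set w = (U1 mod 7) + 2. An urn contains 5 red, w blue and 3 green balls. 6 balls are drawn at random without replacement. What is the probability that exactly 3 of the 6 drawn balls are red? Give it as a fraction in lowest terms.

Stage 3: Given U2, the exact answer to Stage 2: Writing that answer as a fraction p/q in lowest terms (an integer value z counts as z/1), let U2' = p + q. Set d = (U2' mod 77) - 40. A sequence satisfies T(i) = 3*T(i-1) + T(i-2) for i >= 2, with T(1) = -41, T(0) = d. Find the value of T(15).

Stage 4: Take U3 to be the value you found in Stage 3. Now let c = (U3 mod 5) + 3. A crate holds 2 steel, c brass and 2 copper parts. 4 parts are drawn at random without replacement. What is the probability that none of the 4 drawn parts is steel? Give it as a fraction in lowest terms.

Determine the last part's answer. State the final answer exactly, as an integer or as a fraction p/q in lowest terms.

Stage 1: 75150 = 2 * 3^2 * 5^2 * 167; sigma = (1 + 2) * (1 + 3 + 9) * (1 + 5 + 25) * (1 + 167) = 3 * 13 * 31 * 168 = 203112; answer 203112
Stage 2: U1 = 203112; w = 2; total draws C(10,6) = 210; favorable C(5,3)*C(5,3) = 100; P = 10/21; answer 10/21
Stage 3: U2 = 10/21; threaded value p + q = 31; d = -9; T(2) = 3*(-41) + 1*(-9) = -132; iterating: T(2)=-132, T(3)=-437, T(4)=-1443, T(5)=-4766, T(6)=-15741, T(7)=-51989, T(8)=-171708, T(9)=-567113, T(10)=-1873047, T(11)=-6186254, T(12)=-20431809, T(13)=-67481681, T(14)=-222876852, T(15)=-736112237; answer -736112237
Stage 4: U3 = -736112237; c = 6; total draws C(10,4) = 210; favorable C(8,4) = 70; P = 1/3; answer 1/3

1/3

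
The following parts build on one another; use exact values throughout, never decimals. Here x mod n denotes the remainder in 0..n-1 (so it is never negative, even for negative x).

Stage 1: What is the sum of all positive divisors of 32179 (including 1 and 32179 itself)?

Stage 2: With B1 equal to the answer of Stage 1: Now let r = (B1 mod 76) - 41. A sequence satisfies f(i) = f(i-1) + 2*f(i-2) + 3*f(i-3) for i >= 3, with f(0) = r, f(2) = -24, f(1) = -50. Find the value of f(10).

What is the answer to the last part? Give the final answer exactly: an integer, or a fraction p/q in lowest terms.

-80869

Stage 1: 32179 = 7 * 4597; sigma = (1 + 7) * (1 + 4597) = 8 * 4598 = 36784; answer 36784
Stage 2: B1 = 36784; r = -41; f(3) = 1*(-24) + 2*(-50) + 3*(-41) = -247; iterating: f(3)=-247, f(4)=-445, f(5)=-1011, f(6)=-2642, f(7)=-5999, f(8)=-14316, f(9)=-34240, f(10)=-80869; answer -80869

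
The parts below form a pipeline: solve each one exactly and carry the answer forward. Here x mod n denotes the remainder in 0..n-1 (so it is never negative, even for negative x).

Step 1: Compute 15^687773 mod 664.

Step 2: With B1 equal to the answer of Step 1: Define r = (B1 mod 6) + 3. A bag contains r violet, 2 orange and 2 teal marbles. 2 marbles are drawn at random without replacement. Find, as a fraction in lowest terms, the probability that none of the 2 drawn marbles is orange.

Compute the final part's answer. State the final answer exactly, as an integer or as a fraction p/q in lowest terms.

28/45

Step 1: squarings mod 664: 15^1=15, 15^2=225, 15^4=161, 15^8=25, 15^16=625, 15^32=193, 15^64=65, 15^128=241, 15^256=313, 15^512=361, 15^1024=177, 15^2048=121, 15^4096=33, 15^8192=425, 15^16384=17, 15^32768=289, 15^65536=521, 15^131072=529, 15^262144=297, 15^524288=561; 15^687773 = 15^1 * 15^4 * 15^8 * 15^16 * 15^128 * 15^512 * 15^1024 * 15^2048 * 15^4096 * 15^8192 * 15^16384 * 15^131072 * 15^524288 = 543 (mod 664); answer 543
Step 2: B1 = 543; r = 6; total draws C(10,2) = 45; favorable C(8,2) = 28; P = 28/45; answer 28/45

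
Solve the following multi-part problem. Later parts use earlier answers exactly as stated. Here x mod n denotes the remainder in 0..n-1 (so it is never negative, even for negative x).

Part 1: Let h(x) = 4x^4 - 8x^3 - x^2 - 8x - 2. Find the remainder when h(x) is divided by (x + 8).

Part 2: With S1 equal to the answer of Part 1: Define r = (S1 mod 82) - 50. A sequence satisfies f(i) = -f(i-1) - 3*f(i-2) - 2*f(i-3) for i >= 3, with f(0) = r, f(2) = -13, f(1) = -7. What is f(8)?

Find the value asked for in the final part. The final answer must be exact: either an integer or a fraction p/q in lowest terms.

203

Part 1: remainder = value at the root: 4*(-8)^4 - 8*(-8)^3 - 1*(-8)^2 - 8*(-8)^1 - 2 = (16384) + (4096) + (-64) + (64) + (-2) = 20478; answer 20478
Part 2: S1 = 20478; r = 10; f(3) = -1*(-13) - 3*(-7) - 2*(10) = 14; iterating: f(3)=14, f(4)=39, f(5)=-55, f(6)=-90, f(7)=177, f(8)=203; answer 203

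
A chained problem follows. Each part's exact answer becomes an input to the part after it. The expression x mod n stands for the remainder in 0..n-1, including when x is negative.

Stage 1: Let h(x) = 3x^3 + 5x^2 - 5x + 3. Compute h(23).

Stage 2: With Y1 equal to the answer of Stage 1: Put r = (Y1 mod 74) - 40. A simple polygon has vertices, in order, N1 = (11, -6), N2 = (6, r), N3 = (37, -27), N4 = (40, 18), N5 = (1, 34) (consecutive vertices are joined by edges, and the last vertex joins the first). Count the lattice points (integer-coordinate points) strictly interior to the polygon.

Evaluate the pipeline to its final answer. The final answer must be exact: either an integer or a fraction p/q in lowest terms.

Stage 1: 3*(23)^3 + 5*(23)^2 - 5*(23)^1 + 3 = (36501) + (2645) + (-115) + (3) = 39034; answer 39034
Stage 2: Y1 = 39034; r = -4; cross terms: (11*-4 - 6*-6)=-8, (6*-27 - 37*-4)=-14, (37*18 - 40*-27)=1746, (40*34 - 1*18)=1342, (1*-6 - 11*34)=-380; twice the area = |2686| = 2686; area = 1343; boundary points = 1 + 1 + 3 + 1 + 10 = 16; strictly interior points = area - boundary/2 + 1 = 1336; answer 1336

1336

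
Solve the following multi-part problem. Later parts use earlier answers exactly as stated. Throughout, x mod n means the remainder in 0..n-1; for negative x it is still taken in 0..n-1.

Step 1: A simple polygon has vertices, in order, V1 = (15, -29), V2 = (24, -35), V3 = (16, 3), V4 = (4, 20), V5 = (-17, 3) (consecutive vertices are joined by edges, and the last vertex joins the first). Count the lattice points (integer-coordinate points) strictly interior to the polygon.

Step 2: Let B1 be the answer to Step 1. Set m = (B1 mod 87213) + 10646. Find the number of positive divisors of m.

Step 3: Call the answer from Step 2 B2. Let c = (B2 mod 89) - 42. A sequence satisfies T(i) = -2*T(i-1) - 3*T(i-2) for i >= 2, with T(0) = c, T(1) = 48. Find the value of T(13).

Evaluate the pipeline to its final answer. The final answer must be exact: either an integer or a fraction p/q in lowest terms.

24072

Step 1: cross terms: (15*-35 - 24*-29)=171, (24*3 - 16*-35)=632, (16*20 - 4*3)=308, (4*3 - -17*20)=352, (-17*-29 - 15*3)=448; twice the area = |1911| = 1911; area = 1911/2; boundary points = 3 + 2 + 1 + 1 + 32 = 39; strictly interior points = area - boundary/2 + 1 = 937; answer 937
Step 2: B1 = 937; m = 11583; 11583 = 3^4 * 11 * 13; number of divisors = (4+1) * (1+1) * (1+1) = 20; answer 20
Step 3: B2 = 20; c = -22; T(2) = -2*(48) - 3*(-22) = -30; iterating: T(2)=-30, T(3)=-84, T(4)=258, T(5)=-264, T(6)=-246, T(7)=1284, T(8)=-1830, T(9)=-192, T(10)=5874, T(11)=-11172, T(12)=4722, T(13)=24072; answer 24072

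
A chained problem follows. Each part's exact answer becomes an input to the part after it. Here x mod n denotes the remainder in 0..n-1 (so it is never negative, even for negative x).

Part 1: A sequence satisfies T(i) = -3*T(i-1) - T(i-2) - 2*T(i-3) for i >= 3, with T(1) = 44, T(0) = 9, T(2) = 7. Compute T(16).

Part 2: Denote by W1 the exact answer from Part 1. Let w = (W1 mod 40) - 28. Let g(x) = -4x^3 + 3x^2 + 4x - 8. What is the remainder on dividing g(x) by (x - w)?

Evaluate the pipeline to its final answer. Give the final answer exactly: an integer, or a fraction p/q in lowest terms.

Part 1: T(3) = -3*(7) - 1*(44) - 2*(9) = -83; iterating: T(3)=-83, T(4)=154, T(5)=-393, T(6)=1191, T(7)=-3488, T(8)=10059, T(9)=-29071, T(10)=84130, T(11)=-243437, T(12)=704323, T(13)=-2037792, T(14)=5895927, T(15)=-17058635, T(16)=49355562; answer 49355562
Part 2: W1 = 49355562; w = -26; remainder = value at the root: -4*(-26)^3 + 3*(-26)^2 + 4*(-26)^1 - 8 = (70304) + (2028) + (-104) + (-8) = 72220; answer 72220

72220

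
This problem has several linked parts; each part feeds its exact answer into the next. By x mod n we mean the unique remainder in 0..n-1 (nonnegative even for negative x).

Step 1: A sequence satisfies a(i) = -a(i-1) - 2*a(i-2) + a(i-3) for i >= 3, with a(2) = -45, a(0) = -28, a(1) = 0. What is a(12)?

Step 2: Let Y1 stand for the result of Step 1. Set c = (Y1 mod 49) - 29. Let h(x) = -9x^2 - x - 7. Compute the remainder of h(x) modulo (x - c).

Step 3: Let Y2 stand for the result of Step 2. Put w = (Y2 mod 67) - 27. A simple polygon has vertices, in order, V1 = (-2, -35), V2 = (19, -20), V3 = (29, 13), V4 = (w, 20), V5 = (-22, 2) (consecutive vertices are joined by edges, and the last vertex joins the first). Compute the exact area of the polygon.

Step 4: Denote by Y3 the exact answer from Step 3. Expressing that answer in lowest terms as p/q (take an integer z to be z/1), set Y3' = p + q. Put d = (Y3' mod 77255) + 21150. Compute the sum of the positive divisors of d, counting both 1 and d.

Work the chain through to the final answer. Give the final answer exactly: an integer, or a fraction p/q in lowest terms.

37224

Step 1: a(3) = -1*(-45) - 2*(0) + 1*(-28) = 17; iterating: a(3)=17, a(4)=73, a(5)=-152, a(6)=23, a(7)=354, a(8)=-552, a(9)=-133, a(10)=1591, a(11)=-1877, a(12)=-1438; answer -1438
Step 2: Y1 = -1438; c = 3; remainder = value at the root: -9*(3)^2 - 1*(3)^1 - 7 = (-81) + (-3) + (-7) = -91; answer -91
Step 3: Y2 = -91; w = 16; cross terms: (-2*-20 - 19*-35)=705, (19*13 - 29*-20)=827, (29*20 - 16*13)=372, (16*2 - -22*20)=472, (-22*-35 - -2*2)=774; twice the area = |3150| = 3150; area = 1575; answer 1575
Step 4: Y3 = 1575; threaded value p + q = 1576; d = 22726; 22726 = 2 * 11 * 1033; sigma = (1 + 2) * (1 + 11) * (1 + 1033) = 3 * 12 * 1034 = 37224; answer 37224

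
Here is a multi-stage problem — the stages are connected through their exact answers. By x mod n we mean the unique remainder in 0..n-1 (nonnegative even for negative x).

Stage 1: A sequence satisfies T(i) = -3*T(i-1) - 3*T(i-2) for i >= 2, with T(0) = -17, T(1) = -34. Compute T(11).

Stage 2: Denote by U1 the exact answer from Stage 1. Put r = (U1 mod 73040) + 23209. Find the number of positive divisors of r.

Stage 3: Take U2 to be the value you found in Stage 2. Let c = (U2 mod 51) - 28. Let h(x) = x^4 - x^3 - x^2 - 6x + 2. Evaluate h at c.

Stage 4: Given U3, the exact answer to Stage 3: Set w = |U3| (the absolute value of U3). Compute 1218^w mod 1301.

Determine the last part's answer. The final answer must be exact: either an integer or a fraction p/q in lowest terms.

29

Stage 1: T(2) = -3*(-34) - 3*(-17) = 153; iterating: T(2)=153, T(3)=-357, T(4)=612, T(5)=-765, T(6)=459, T(7)=918, T(8)=-4131, T(9)=9639, T(10)=-16524, T(11)=20655; answer 20655
Stage 2: U1 = 20655; r = 43864; 43864 = 2^3 * 5483; number of divisors = (3+1) * (1+1) = 8; answer 8
Stage 3: U2 = 8; c = -20; 1*(-20)^4 - 1*(-20)^3 - 1*(-20)^2 - 6*(-20)^1 + 2 = (160000) + (8000) + (-400) + (120) + (2) = 167722; answer 167722
Stage 4: U3 = 167722; w = 167722; squarings mod 1301: 1218^1=1218, 1218^2=384, 1218^4=443, 1218^8=1099, 1218^16=473, 1218^32=1258, 1218^64=548, 1218^128=1074, 1218^256=790, 1218^512=921, 1218^1024=1290, 1218^2048=121, 1218^4096=330, 1218^8192=917, 1218^16384=443, 1218^32768=1099, 1218^65536=473, 1218^131072=1258; 1218^167722 = 1218^2 * 1218^8 * 1218^32 * 1218^256 * 1218^512 * 1218^1024 * 1218^2048 * 1218^32768 * 1218^131072 = 29 (mod 1301); answer 29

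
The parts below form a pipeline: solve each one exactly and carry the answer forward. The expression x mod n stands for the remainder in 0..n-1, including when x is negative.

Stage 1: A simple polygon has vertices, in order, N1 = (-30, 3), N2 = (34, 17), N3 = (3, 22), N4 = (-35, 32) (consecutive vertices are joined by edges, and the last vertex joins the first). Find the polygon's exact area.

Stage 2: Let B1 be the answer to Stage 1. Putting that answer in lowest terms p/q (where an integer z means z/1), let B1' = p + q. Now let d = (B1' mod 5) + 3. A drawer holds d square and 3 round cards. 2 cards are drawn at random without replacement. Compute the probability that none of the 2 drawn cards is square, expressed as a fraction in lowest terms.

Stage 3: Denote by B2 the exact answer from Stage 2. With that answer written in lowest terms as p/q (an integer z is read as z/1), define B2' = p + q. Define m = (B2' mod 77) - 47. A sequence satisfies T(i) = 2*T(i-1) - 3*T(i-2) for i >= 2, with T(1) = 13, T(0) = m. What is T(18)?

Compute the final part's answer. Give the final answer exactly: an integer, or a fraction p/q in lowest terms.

-559657

Stage 1: cross terms: (-30*17 - 34*3)=-612, (34*22 - 3*17)=697, (3*32 - -35*22)=866, (-35*3 - -30*32)=855; twice the area = |1806| = 1806; area = 903; answer 903
Stage 2: B1 = 903; threaded value p + q = 904; d = 7; total draws C(10,2) = 45; favorable C(3,2) = 3; P = 1/15; answer 1/15
Stage 3: B2 = 1/15; threaded value p + q = 16; m = -31; T(2) = 2*(13) - 3*(-31) = 119; iterating: T(2)=119, T(3)=199, T(4)=41, T(5)=-515, T(6)=-1153, T(7)=-761, T(8)=1937, T(9)=6157, T(10)=6503, T(11)=-5465, T(12)=-30439, T(13)=-44483, T(14)=2351, T(15)=138151, T(16)=269249, T(17)=124045, T(18)=-559657; answer -559657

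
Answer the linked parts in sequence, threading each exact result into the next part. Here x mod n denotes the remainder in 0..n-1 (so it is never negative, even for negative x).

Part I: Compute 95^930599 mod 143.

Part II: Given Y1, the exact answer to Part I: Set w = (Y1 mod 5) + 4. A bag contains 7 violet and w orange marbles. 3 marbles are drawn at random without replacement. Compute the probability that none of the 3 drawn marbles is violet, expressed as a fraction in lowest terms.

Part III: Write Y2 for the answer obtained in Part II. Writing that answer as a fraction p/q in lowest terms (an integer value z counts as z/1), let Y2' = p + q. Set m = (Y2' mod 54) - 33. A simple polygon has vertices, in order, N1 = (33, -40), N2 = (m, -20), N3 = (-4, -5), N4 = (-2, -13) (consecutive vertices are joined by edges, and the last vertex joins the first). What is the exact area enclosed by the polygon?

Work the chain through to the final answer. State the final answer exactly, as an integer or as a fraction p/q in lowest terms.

1099/2

Part I: squarings mod 143: 95^1=95, 95^2=16, 95^4=113, 95^8=42, 95^16=48, 95^32=16, 95^64=113, 95^128=42, 95^256=48, 95^512=16, 95^1024=113, 95^2048=42, 95^4096=48, 95^8192=16, 95^16384=113, 95^32768=42, 95^65536=48, 95^131072=16, 95^262144=113, 95^524288=42; 95^930599 = 95^1 * 95^2 * 95^4 * 95^32 * 95^256 * 95^512 * 95^4096 * 95^8192 * 95^131072 * 95^262144 * 95^524288 = 140 (mod 143); answer 140
Part II: Y1 = 140; w = 4; total draws C(11,3) = 165; favorable C(4,3) = 4; P = 4/165; answer 4/165
Part III: Y2 = 4/165; threaded value p + q = 169; m = -26; cross terms: (33*-20 - -26*-40)=-1700, (-26*-5 - -4*-20)=50, (-4*-13 - -2*-5)=42, (-2*-40 - 33*-13)=509; twice the area = |-1099| = 1099; area = 1099/2; answer 1099/2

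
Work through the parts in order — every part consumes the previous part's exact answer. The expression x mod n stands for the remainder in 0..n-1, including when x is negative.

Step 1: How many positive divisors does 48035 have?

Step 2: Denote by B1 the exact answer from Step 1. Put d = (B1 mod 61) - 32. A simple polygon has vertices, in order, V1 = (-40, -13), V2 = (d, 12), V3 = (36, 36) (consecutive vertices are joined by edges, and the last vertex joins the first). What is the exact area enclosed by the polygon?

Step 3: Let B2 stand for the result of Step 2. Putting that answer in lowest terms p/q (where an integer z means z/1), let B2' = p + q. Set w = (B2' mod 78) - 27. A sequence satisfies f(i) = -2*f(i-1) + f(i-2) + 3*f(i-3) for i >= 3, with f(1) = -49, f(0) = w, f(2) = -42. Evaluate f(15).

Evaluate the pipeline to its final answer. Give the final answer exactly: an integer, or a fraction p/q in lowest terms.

6811

Step 1: 48035 = 5 * 13 * 739; number of divisors = (1+1) * (1+1) * (1+1) = 8; answer 8
Step 2: B1 = 8; d = -24; cross terms: (-40*12 - -24*-13)=-792, (-24*36 - 36*12)=-1296, (36*-13 - -40*36)=972; twice the area = |-1116| = 1116; area = 558; answer 558
Step 3: B2 = 558; threaded value p + q = 559; w = -14; f(3) = -2*(-42) + 1*(-49) + 3*(-14) = -7; iterating: f(3)=-7, f(4)=-175, f(5)=217, f(6)=-630, f(7)=952, f(8)=-1883, f(9)=2828, f(10)=-4683, f(11)=6545, f(12)=-9289, f(13)=11074, f(14)=-11802, f(15)=6811; answer 6811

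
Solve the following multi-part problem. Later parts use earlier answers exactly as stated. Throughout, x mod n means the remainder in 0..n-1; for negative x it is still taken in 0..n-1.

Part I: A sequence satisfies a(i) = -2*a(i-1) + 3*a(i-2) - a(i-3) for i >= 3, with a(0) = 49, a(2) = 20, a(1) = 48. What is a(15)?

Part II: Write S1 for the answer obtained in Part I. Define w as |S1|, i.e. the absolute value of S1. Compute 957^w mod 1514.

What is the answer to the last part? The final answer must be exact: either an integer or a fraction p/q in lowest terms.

Part I: a(3) = -2*(20) + 3*(48) - 1*(49) = 55; iterating: a(3)=55, a(4)=-98, a(5)=341, a(6)=-1031, a(7)=3183, a(8)=-9800, a(9)=30180, a(10)=-92943, a(11)=286226, a(12)=-881461, a(13)=2714543, a(14)=-8359695, a(15)=25744480; answer 25744480
Part II: S1 = 25744480; w = 25744480; squarings mod 1514: 957^1=957, 957^2=1393, 957^4=1015, 957^8=705, 957^16=433, 957^32=1267, 957^64=449, 957^128=239, 957^256=1103, 957^512=867, 957^1024=745, 957^2048=901, 957^4096=297, 957^8192=397, 957^16384=153, 957^32768=699, 957^65536=1093, 957^131072=103, 957^262144=11, 957^524288=121, 957^1048576=1015, 957^2097152=705, 957^4194304=433, 957^8388608=1267, 957^16777216=449; 957^25744480 = 957^32 * 957^64 * 957^1024 * 957^4096 * 957^16384 * 957^32768 * 957^524288 * 957^8388608 * 957^16777216 = 393 (mod 1514); answer 393

393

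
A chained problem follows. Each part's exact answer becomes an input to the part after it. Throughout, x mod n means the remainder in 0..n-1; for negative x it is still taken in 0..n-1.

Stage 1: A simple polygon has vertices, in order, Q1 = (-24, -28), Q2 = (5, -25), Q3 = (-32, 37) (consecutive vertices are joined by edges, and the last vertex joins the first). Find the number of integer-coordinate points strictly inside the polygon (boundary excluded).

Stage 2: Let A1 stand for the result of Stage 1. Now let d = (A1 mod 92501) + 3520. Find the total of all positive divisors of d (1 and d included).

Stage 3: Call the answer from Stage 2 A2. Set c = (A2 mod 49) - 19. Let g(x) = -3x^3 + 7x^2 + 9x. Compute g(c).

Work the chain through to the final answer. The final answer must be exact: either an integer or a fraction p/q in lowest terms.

Stage 1: cross terms: (-24*-25 - 5*-28)=740, (5*37 - -32*-25)=-615, (-32*-28 - -24*37)=1784; twice the area = |1909| = 1909; area = 1909/2; boundary points = 1 + 1 + 1 = 3; strictly interior points = area - boundary/2 + 1 = 954; answer 954
Stage 2: A1 = 954; d = 4474; 4474 = 2 * 2237; sigma = (1 + 2) * (1 + 2237) = 3 * 2238 = 6714; answer 6714
Stage 3: A2 = 6714; c = -18; -3*(-18)^3 + 7*(-18)^2 + 9*(-18)^1 = (17496) + (2268) + (-162) = 19602; answer 19602

19602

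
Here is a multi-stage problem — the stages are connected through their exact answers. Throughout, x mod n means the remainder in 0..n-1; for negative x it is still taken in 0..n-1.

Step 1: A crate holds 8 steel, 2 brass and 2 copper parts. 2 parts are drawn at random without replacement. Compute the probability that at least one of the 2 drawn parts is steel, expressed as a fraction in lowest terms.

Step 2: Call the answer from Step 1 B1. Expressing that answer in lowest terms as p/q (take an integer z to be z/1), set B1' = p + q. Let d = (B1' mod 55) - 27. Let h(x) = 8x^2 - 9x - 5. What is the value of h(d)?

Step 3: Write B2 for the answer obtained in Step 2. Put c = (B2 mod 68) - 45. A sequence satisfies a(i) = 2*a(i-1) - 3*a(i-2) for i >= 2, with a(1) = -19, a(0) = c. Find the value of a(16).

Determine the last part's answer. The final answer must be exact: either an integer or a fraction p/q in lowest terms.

-193916

Step 1: total draws C(12,2) = 66; complement C(4,2) = 6; favorable 66 - 6 = 60; P = 10/11; answer 10/11
Step 2: B1 = 10/11; threaded value p + q = 21; d = -6; 8*(-6)^2 - 9*(-6)^1 - 5 = (288) + (54) + (-5) = 337; answer 337
Step 3: B2 = 337; c = 20; a(2) = 2*(-19) - 3*(20) = -98; iterating: a(2)=-98, a(3)=-139, a(4)=16, a(5)=449, a(6)=850, a(7)=353, a(8)=-1844, a(9)=-4747, a(10)=-3962, a(11)=6317, a(12)=24520, a(13)=30089, a(14)=-13382, a(15)=-117031, a(16)=-193916; answer -193916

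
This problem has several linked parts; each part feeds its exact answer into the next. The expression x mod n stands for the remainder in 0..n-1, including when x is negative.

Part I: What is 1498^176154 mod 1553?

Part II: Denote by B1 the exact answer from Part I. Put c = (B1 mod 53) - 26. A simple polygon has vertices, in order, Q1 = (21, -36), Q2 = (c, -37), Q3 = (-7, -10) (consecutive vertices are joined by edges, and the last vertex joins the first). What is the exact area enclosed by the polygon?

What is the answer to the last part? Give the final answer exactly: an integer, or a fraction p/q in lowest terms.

Part I: squarings mod 1553: 1498^1=1498, 1498^2=1472, 1498^4=349, 1498^8=667, 1498^16=731, 1498^32=129, 1498^64=1111, 1498^128=1239, 1498^256=757, 1498^512=1545, 1498^1024=64, 1498^2048=990, 1498^4096=157, 1498^8192=1354, 1498^16384=776, 1498^32768=1165, 1498^65536=1456, 1498^131072=91; 1498^176154 = 1498^2 * 1498^8 * 1498^16 * 1498^4096 * 1498^8192 * 1498^32768 * 1498^131072 = 1472 (mod 1553); answer 1472
Part II: B1 = 1472; c = 15; cross terms: (21*-37 - 15*-36)=-237, (15*-10 - -7*-37)=-409, (-7*-36 - 21*-10)=462; twice the area = |-184| = 184; area = 92; answer 92

92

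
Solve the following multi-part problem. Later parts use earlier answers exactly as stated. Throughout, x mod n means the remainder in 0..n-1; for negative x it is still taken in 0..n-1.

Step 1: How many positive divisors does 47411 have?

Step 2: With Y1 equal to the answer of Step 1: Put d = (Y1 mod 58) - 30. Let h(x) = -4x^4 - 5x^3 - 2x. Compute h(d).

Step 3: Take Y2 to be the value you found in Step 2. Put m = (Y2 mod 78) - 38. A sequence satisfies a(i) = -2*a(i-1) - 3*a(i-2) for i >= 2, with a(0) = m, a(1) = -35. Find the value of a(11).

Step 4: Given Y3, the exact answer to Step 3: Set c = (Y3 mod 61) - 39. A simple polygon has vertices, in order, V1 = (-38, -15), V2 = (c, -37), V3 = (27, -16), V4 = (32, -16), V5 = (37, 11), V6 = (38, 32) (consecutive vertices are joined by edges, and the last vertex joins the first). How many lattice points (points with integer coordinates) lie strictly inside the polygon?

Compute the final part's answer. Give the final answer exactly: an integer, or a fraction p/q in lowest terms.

2425

Step 1: 47411 = 7 * 13 * 521; number of divisors = (1+1) * (1+1) * (1+1) = 8; answer 8
Step 2: Y1 = 8; d = -22; -4*(-22)^4 - 5*(-22)^3 - 2*(-22)^1 = (-937024) + (53240) + (44) = -883740; answer -883740
Step 3: Y2 = -883740; m = -38; a(2) = -2*(-35) - 3*(-38) = 184; iterating: a(2)=184, a(3)=-263, a(4)=-26, a(5)=841, a(6)=-1604, a(7)=685, a(8)=3442, a(9)=-8939, a(10)=7552, a(11)=11713; answer 11713
Step 4: Y3 = 11713; c = -38; cross terms: (-38*-37 - -38*-15)=836, (-38*-16 - 27*-37)=1607, (27*-16 - 32*-16)=80, (32*11 - 37*-16)=944, (37*32 - 38*11)=766, (38*-15 - -38*32)=646; twice the area = |4879| = 4879; area = 4879/2; boundary points = 22 + 1 + 5 + 1 + 1 + 1 = 31; strictly interior points = area - boundary/2 + 1 = 2425; answer 2425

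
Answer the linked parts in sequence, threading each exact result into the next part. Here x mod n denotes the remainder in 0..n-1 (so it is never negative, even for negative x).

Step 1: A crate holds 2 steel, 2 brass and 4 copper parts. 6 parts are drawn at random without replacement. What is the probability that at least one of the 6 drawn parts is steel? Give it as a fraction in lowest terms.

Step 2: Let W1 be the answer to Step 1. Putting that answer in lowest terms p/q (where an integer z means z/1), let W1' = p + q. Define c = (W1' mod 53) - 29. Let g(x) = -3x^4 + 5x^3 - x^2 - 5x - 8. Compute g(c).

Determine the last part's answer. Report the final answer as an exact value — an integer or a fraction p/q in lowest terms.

Step 1: total draws C(8,6) = 28; complement C(6,6) = 1; favorable 28 - 1 = 27; P = 27/28; answer 27/28
Step 2: W1 = 27/28; threaded value p + q = 55; c = -27; -3*(-27)^4 + 5*(-27)^3 - 1*(-27)^2 - 5*(-27)^1 - 8 = (-1594323) + (-98415) + (-729) + (135) + (-8) = -1693340; answer -1693340

-1693340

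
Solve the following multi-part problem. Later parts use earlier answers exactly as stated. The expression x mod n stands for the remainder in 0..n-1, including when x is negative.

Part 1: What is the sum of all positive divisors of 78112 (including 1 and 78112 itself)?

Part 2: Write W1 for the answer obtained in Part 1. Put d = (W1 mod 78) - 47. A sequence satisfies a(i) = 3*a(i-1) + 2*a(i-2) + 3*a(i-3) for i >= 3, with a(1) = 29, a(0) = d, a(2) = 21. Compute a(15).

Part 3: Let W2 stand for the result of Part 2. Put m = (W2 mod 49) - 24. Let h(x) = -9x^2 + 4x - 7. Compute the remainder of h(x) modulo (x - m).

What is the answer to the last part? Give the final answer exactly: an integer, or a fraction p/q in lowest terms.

-355

Part 1: 78112 = 2^5 * 2441; sigma = (1 + 2 + 4 + 8 + 16 + 32) * (1 + 2441) = 63 * 2442 = 153846; answer 153846
Part 2: W1 = 153846; d = -17; a(3) = 3*(21) + 2*(29) + 3*(-17) = 70; iterating: a(3)=70, a(4)=339, a(5)=1220, a(6)=4548, a(7)=17101, a(8)=64059, a(9)=240023, a(10)=899490, a(11)=3370693, a(12)=12631128, a(13)=47333240, a(14)=177374055, a(15)=664682029; answer 664682029
Part 3: W2 = 664682029; m = -6; remainder = value at the root: -9*(-6)^2 + 4*(-6)^1 - 7 = (-324) + (-24) + (-7) = -355; answer -355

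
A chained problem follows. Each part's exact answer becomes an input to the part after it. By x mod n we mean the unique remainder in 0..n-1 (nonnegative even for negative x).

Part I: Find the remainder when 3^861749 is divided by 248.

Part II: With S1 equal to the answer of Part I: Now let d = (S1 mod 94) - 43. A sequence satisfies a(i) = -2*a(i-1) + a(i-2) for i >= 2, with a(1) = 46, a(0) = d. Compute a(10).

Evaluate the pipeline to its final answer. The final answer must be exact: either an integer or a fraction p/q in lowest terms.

Part I: squarings mod 248: 3^1=3, 3^2=9, 3^4=81, 3^8=113, 3^16=121, 3^32=9, 3^64=81, 3^128=113, 3^256=121, 3^512=9, 3^1024=81, 3^2048=113, 3^4096=121, 3^8192=9, 3^16384=81, 3^32768=113, 3^65536=121, 3^131072=9, 3^262144=81, 3^524288=113; 3^861749 = 3^1 * 3^4 * 3^16 * 3^32 * 3^512 * 3^1024 * 3^8192 * 3^65536 * 3^262144 * 3^524288 = 83 (mod 248); answer 83
Part II: S1 = 83; d = 40; a(2) = -2*(46) + 1*(40) = -52; iterating: a(2)=-52, a(3)=150, a(4)=-352, a(5)=854, a(6)=-2060, a(7)=4974, a(8)=-12008, a(9)=28990, a(10)=-69988; answer -69988

-69988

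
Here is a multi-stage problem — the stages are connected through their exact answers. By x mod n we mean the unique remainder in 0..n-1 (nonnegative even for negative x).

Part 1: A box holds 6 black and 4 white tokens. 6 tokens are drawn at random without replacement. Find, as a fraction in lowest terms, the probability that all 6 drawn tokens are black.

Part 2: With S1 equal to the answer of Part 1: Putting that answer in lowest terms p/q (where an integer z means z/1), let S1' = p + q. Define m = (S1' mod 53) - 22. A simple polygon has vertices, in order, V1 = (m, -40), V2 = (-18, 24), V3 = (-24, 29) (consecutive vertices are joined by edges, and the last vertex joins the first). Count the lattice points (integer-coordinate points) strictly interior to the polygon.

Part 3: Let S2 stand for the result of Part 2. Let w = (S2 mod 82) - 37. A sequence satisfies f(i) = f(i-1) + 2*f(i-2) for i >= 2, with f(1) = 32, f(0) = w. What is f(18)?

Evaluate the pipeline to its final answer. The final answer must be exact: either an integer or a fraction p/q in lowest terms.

Part 1: total draws C(10,6) = 210; favorable C(6,6) = 1; P = 1/210; answer 1/210
Part 2: S1 = 1/210; threaded value p + q = 211; m = 30; cross terms: (30*24 - -18*-40)=0, (-18*29 - -24*24)=54, (-24*-40 - 30*29)=90; twice the area = |144| = 144; area = 72; boundary points = 16 + 1 + 3 = 20; strictly interior points = area - boundary/2 + 1 = 63; answer 63
Part 3: S2 = 63; w = 26; f(2) = 1*(32) + 2*(26) = 84; iterating: f(2)=84, f(3)=148, f(4)=316, f(5)=612, f(6)=1244, f(7)=2468, f(8)=4956, f(9)=9892, f(10)=19804, f(11)=39588, f(12)=79196, f(13)=158372, f(14)=316764, f(15)=633508, f(16)=1267036, f(17)=2534052, f(18)=5068124; answer 5068124

5068124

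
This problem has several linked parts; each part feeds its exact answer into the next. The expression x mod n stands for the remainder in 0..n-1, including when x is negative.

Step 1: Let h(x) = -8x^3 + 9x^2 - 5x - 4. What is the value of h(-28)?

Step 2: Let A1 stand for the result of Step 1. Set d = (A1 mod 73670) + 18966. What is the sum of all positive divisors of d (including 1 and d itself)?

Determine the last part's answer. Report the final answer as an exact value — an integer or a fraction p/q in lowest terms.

Step 1: -8*(-28)^3 + 9*(-28)^2 - 5*(-28)^1 - 4 = (175616) + (7056) + (140) + (-4) = 182808; answer 182808
Step 2: A1 = 182808; d = 54434; 54434 = 2 * 17 * 1601; sigma = (1 + 2) * (1 + 17) * (1 + 1601) = 3 * 18 * 1602 = 86508; answer 86508

86508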